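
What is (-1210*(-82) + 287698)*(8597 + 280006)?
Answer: 111665695554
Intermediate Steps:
(-1210*(-82) + 287698)*(8597 + 280006) = (99220 + 287698)*288603 = 386918*288603 = 111665695554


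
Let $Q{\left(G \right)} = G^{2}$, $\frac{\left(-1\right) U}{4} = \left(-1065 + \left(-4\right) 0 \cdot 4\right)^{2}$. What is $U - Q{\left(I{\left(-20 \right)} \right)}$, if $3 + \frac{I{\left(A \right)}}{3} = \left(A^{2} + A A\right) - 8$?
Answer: $-10139589$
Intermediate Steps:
$I{\left(A \right)} = -33 + 6 A^{2}$ ($I{\left(A \right)} = -9 + 3 \left(\left(A^{2} + A A\right) - 8\right) = -9 + 3 \left(\left(A^{2} + A^{2}\right) - 8\right) = -9 + 3 \left(2 A^{2} - 8\right) = -9 + 3 \left(-8 + 2 A^{2}\right) = -9 + \left(-24 + 6 A^{2}\right) = -33 + 6 A^{2}$)
$U = -4536900$ ($U = - 4 \left(-1065 + \left(-4\right) 0 \cdot 4\right)^{2} = - 4 \left(-1065 + 0 \cdot 4\right)^{2} = - 4 \left(-1065 + 0\right)^{2} = - 4 \left(-1065\right)^{2} = \left(-4\right) 1134225 = -4536900$)
$U - Q{\left(I{\left(-20 \right)} \right)} = -4536900 - \left(-33 + 6 \left(-20\right)^{2}\right)^{2} = -4536900 - \left(-33 + 6 \cdot 400\right)^{2} = -4536900 - \left(-33 + 2400\right)^{2} = -4536900 - 2367^{2} = -4536900 - 5602689 = -10139589$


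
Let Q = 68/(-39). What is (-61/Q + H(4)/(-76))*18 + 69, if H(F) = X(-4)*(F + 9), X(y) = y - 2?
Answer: 463317/646 ≈ 717.21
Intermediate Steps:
X(y) = -2 + y
H(F) = -54 - 6*F (H(F) = (-2 - 4)*(F + 9) = -6*(9 + F) = -54 - 6*F)
Q = -68/39 (Q = 68*(-1/39) = -68/39 ≈ -1.7436)
(-61/Q + H(4)/(-76))*18 + 69 = (-61/(-68/39) + (-54 - 6*4)/(-76))*18 + 69 = (-61*(-39/68) + (-54 - 24)*(-1/76))*18 + 69 = (2379/68 - 78*(-1/76))*18 + 69 = (2379/68 + 39/38)*18 + 69 = (46527/1292)*18 + 69 = 418743/646 + 69 = 463317/646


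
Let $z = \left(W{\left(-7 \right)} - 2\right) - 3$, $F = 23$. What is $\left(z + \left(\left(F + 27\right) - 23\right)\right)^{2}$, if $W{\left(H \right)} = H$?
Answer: $225$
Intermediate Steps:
$z = -12$ ($z = \left(-7 - 2\right) - 3 = -9 - 3 = -12$)
$\left(z + \left(\left(F + 27\right) - 23\right)\right)^{2} = \left(-12 + \left(\left(23 + 27\right) - 23\right)\right)^{2} = \left(-12 + \left(50 - 23\right)\right)^{2} = \left(-12 + 27\right)^{2} = 15^{2} = 225$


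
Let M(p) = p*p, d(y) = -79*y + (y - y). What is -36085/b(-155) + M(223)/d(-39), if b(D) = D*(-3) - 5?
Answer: -17660509/283452 ≈ -62.305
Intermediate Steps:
d(y) = -79*y (d(y) = -79*y + 0 = -79*y)
b(D) = -5 - 3*D (b(D) = -3*D - 5 = -5 - 3*D)
M(p) = p²
-36085/b(-155) + M(223)/d(-39) = -36085/(-5 - 3*(-155)) + 223²/((-79*(-39))) = -36085/(-5 + 465) + 49729/3081 = -36085/460 + 49729*(1/3081) = -36085*1/460 + 49729/3081 = -7217/92 + 49729/3081 = -17660509/283452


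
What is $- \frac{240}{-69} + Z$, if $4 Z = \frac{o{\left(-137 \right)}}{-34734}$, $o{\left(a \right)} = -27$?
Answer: $\frac{3705167}{1065176} \approx 3.4785$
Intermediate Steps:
$Z = \frac{9}{46312}$ ($Z = \frac{\left(-27\right) \frac{1}{-34734}}{4} = \frac{\left(-27\right) \left(- \frac{1}{34734}\right)}{4} = \frac{1}{4} \cdot \frac{9}{11578} = \frac{9}{46312} \approx 0.00019433$)
$- \frac{240}{-69} + Z = - \frac{240}{-69} + \frac{9}{46312} = \left(-240\right) \left(- \frac{1}{69}\right) + \frac{9}{46312} = \frac{80}{23} + \frac{9}{46312} = \frac{3705167}{1065176}$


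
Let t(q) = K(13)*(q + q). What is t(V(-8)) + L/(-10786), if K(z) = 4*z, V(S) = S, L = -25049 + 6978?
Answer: -8955881/10786 ≈ -830.32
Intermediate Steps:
L = -18071
t(q) = 104*q (t(q) = (4*13)*(q + q) = 52*(2*q) = 104*q)
t(V(-8)) + L/(-10786) = 104*(-8) - 18071/(-10786) = -832 - 18071*(-1/10786) = -832 + 18071/10786 = -8955881/10786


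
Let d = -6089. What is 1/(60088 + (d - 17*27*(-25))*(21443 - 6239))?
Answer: 1/81948832 ≈ 1.2203e-8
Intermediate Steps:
1/(60088 + (d - 17*27*(-25))*(21443 - 6239)) = 1/(60088 + (-6089 - 17*27*(-25))*(21443 - 6239)) = 1/(60088 + (-6089 - 459*(-25))*15204) = 1/(60088 + (-6089 + 11475)*15204) = 1/(60088 + 5386*15204) = 1/(60088 + 81888744) = 1/81948832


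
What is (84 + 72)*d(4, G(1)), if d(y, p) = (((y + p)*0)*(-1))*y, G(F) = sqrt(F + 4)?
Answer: 0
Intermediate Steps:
G(F) = sqrt(4 + F)
d(y, p) = 0 (d(y, p) = (((p + y)*0)*(-1))*y = (0*(-1))*y = 0*y = 0)
(84 + 72)*d(4, G(1)) = (84 + 72)*0 = 156*0 = 0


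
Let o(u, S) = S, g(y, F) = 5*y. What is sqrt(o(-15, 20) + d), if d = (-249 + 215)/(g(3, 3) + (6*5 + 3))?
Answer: sqrt(2778)/12 ≈ 4.3922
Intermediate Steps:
d = -17/24 (d = (-249 + 215)/(5*3 + (6*5 + 3)) = -34/(15 + (30 + 3)) = -34/(15 + 33) = -34/48 = -34*1/48 = -17/24 ≈ -0.70833)
sqrt(o(-15, 20) + d) = sqrt(20 - 17/24) = sqrt(463/24) = sqrt(2778)/12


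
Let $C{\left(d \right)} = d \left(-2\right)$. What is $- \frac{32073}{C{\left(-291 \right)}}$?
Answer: $- \frac{10691}{194} \approx -55.108$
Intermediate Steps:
$C{\left(d \right)} = - 2 d$
$- \frac{32073}{C{\left(-291 \right)}} = - \frac{32073}{\left(-2\right) \left(-291\right)} = - \frac{32073}{582} = \left(-32073\right) \frac{1}{582} = - \frac{10691}{194}$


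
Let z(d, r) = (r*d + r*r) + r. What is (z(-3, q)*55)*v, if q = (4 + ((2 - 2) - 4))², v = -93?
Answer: 0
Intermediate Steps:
q = 0 (q = (4 + (0 - 4))² = (4 - 4)² = 0² = 0)
z(d, r) = r + r² + d*r (z(d, r) = (d*r + r²) + r = (r² + d*r) + r = r + r² + d*r)
(z(-3, q)*55)*v = ((0*(1 - 3 + 0))*55)*(-93) = ((0*(-2))*55)*(-93) = (0*55)*(-93) = 0*(-93) = 0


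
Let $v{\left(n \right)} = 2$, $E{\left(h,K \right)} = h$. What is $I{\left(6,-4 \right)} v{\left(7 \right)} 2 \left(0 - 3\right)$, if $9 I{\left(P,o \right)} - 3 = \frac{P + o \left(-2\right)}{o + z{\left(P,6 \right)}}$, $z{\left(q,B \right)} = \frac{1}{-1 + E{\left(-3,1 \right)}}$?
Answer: $\frac{20}{51} \approx 0.39216$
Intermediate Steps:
$z{\left(q,B \right)} = - \frac{1}{4}$ ($z{\left(q,B \right)} = \frac{1}{-1 - 3} = \frac{1}{-4} = - \frac{1}{4}$)
$I{\left(P,o \right)} = \frac{1}{3} + \frac{P - 2 o}{9 \left(- \frac{1}{4} + o\right)}$ ($I{\left(P,o \right)} = \frac{1}{3} + \frac{\left(P + o \left(-2\right)\right) \frac{1}{o - \frac{1}{4}}}{9} = \frac{1}{3} + \frac{\left(P - 2 o\right) \frac{1}{- \frac{1}{4} + o}}{9} = \frac{1}{3} + \frac{\frac{1}{- \frac{1}{4} + o} \left(P - 2 o\right)}{9} = \frac{1}{3} + \frac{P - 2 o}{9 \left(- \frac{1}{4} + o\right)}$)
$I{\left(6,-4 \right)} v{\left(7 \right)} 2 \left(0 - 3\right) = \frac{-3 + 4 \cdot 6 + 4 \left(-4\right)}{9 \left(-1 + 4 \left(-4\right)\right)} 2 \cdot 2 \left(0 - 3\right) = \frac{-3 + 24 - 16}{9 \left(-1 - 16\right)} 2 \cdot 2 \left(-3\right) = \frac{1}{9} \frac{1}{-17} \cdot 5 \cdot 2 \left(-6\right) = \frac{1}{9} \left(- \frac{1}{17}\right) 5 \cdot 2 \left(-6\right) = \left(- \frac{5}{153}\right) 2 \left(-6\right) = \left(- \frac{10}{153}\right) \left(-6\right) = \frac{20}{51}$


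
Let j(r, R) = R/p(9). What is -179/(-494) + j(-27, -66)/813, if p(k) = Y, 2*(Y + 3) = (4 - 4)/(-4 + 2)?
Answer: 156395/401622 ≈ 0.38941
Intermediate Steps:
Y = -3 (Y = -3 + ((4 - 4)/(-4 + 2))/2 = -3 + (0/(-2))/2 = -3 + (0*(-½))/2 = -3 + (½)*0 = -3 + 0 = -3)
p(k) = -3
j(r, R) = -R/3 (j(r, R) = R/(-3) = R*(-⅓) = -R/3)
-179/(-494) + j(-27, -66)/813 = -179/(-494) - ⅓*(-66)/813 = -179*(-1/494) + 22*(1/813) = 179/494 + 22/813 = 156395/401622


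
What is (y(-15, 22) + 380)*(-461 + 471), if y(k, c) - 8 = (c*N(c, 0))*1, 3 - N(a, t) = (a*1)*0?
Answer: 4540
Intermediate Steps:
N(a, t) = 3 (N(a, t) = 3 - a*1*0 = 3 - a*0 = 3 - 1*0 = 3 + 0 = 3)
y(k, c) = 8 + 3*c (y(k, c) = 8 + (c*3)*1 = 8 + (3*c)*1 = 8 + 3*c)
(y(-15, 22) + 380)*(-461 + 471) = ((8 + 3*22) + 380)*(-461 + 471) = ((8 + 66) + 380)*10 = (74 + 380)*10 = 454*10 = 4540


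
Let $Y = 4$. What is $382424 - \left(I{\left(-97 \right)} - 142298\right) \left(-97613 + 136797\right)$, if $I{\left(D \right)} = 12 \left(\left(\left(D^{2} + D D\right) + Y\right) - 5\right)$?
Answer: $-3271716680$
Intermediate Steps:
$I{\left(D \right)} = -12 + 24 D^{2}$ ($I{\left(D \right)} = 12 \left(\left(\left(D^{2} + D D\right) + 4\right) - 5\right) = 12 \left(\left(\left(D^{2} + D^{2}\right) + 4\right) - 5\right) = 12 \left(\left(2 D^{2} + 4\right) - 5\right) = 12 \left(\left(4 + 2 D^{2}\right) - 5\right) = 12 \left(-1 + 2 D^{2}\right) = -12 + 24 D^{2}$)
$382424 - \left(I{\left(-97 \right)} - 142298\right) \left(-97613 + 136797\right) = 382424 - \left(\left(-12 + 24 \left(-97\right)^{2}\right) - 142298\right) \left(-97613 + 136797\right) = 382424 - \left(\left(-12 + 24 \cdot 9409\right) - 142298\right) 39184 = 382424 - \left(\left(-12 + 225816\right) - 142298\right) 39184 = 382424 - \left(225804 - 142298\right) 39184 = 382424 - 83506 \cdot 39184 = 382424 - 3272099104 = -3271716680$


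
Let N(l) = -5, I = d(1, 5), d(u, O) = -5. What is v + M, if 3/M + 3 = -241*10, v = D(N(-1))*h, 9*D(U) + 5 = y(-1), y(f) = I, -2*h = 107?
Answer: 1290928/21717 ≈ 59.443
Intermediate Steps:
I = -5
h = -107/2 (h = -1/2*107 = -107/2 ≈ -53.500)
y(f) = -5
D(U) = -10/9 (D(U) = -5/9 + (1/9)*(-5) = -5/9 - 5/9 = -10/9)
v = 535/9 (v = -10/9*(-107/2) = 535/9 ≈ 59.444)
M = -3/2413 (M = 3/(-3 - 241*10) = 3/(-3 - 2410) = 3/(-2413) = 3*(-1/2413) = -3/2413 ≈ -0.0012433)
v + M = 535/9 - 3/2413 = 1290928/21717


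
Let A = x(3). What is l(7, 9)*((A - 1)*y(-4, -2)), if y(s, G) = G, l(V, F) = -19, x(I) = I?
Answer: 76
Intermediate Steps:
A = 3
l(7, 9)*((A - 1)*y(-4, -2)) = -19*(3 - 1)*(-2) = -38*(-2) = -19*(-4) = 76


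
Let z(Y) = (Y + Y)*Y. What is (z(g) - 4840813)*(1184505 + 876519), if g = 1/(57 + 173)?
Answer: -131946245190440688/13225 ≈ -9.9770e+12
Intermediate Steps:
g = 1/230 ≈ 0.0043478
z(Y) = 2*Y**2 (z(Y) = (2*Y)*Y = 2*Y**2)
(z(g) - 4840813)*(1184505 + 876519) = (2*(1/230)**2 - 4840813)*(1184505 + 876519) = (2*(1/52900) - 4840813)*2061024 = (1/26450 - 4840813)*2061024 = -128039503849/26450*2061024 = -131946245190440688/13225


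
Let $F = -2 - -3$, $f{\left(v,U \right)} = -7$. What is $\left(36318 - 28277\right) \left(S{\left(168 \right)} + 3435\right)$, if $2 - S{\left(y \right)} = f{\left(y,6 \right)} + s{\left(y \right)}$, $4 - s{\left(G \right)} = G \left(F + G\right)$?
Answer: $255961112$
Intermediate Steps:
$F = 1$ ($F = -2 + 3 = 1$)
$s{\left(G \right)} = 4 - G \left(1 + G\right)$
$S{\left(y \right)} = 5 + y + y^{2}$ ($S{\left(y \right)} = 2 - \left(-7 - \left(-4 + y + y^{2}\right)\right) = 2 - \left(-3 - y - y^{2}\right) = 2 + \left(3 + y + y^{2}\right) = 5 + y + y^{2}$)
$\left(36318 - 28277\right) \left(S{\left(168 \right)} + 3435\right) = \left(36318 - 28277\right) \left(\left(5 + 168 + 168^{2}\right) + 3435\right) = 8041 \left(\left(5 + 168 + 28224\right) + 3435\right) = 8041 \left(28397 + 3435\right) = 8041 \cdot 31832 = 255961112$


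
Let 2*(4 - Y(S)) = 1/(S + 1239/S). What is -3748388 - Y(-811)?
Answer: -4940080785451/1317920 ≈ -3.7484e+6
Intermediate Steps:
Y(S) = 4 - 1/(2*(S + 1239/S))
-3748388 - Y(-811) = -3748388 - (9912 - 1*(-811) + 8*(-811)**2)/(2*(1239 + (-811)**2)) = -3748388 - (9912 + 811 + 8*657721)/(2*(1239 + 657721)) = -3748388 - (9912 + 811 + 5261768)/(2*658960) = -3748388 - 5272491/(2*658960) = -3748388 - 1*5272491/1317920 = -3748388 - 5272491/1317920 = -4940080785451/1317920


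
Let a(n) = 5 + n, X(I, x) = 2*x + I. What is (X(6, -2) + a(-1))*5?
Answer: 30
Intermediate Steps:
X(I, x) = I + 2*x
(X(6, -2) + a(-1))*5 = ((6 + 2*(-2)) + (5 - 1))*5 = ((6 - 4) + 4)*5 = (2 + 4)*5 = 6*5 = 30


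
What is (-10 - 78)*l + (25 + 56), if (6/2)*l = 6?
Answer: -95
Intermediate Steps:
l = 2 (l = (⅓)*6 = 2)
(-10 - 78)*l + (25 + 56) = (-10 - 78)*2 + (25 + 56) = -88*2 + 81 = -176 + 81 = -95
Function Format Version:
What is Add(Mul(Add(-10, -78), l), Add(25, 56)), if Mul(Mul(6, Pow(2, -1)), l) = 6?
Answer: -95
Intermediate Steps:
l = 2 (l = Mul(Rational(1, 3), 6) = 2)
Add(Mul(Add(-10, -78), l), Add(25, 56)) = Add(Mul(Add(-10, -78), 2), Add(25, 56)) = Add(Mul(-88, 2), 81) = Add(-176, 81) = -95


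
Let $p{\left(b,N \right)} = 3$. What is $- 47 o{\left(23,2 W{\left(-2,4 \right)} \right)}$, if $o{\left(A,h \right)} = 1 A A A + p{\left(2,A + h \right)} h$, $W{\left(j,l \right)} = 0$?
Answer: $-571849$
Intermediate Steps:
$o{\left(A,h \right)} = A^{3} + 3 h$ ($o{\left(A,h \right)} = 1 A A A + 3 h = A A A + 3 h = A^{2} A + 3 h = A^{3} + 3 h$)
$- 47 o{\left(23,2 W{\left(-2,4 \right)} \right)} = - 47 \left(23^{3} + 3 \cdot 2 \cdot 0\right) = - 47 \left(12167 + 3 \cdot 0\right) = - 47 \left(12167 + 0\right) = \left(-47\right) 12167 = -571849$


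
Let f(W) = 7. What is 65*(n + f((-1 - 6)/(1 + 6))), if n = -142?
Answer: -8775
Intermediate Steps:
65*(n + f((-1 - 6)/(1 + 6))) = 65*(-142 + 7) = 65*(-135) = -8775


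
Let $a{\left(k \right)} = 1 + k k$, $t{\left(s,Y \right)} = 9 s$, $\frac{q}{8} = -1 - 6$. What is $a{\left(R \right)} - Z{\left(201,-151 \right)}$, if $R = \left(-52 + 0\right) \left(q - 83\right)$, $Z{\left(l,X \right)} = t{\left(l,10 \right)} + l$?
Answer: $52241975$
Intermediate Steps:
$q = -56$ ($q = 8 \left(-1 - 6\right) = 8 \left(-7\right) = -56$)
$Z{\left(l,X \right)} = 10 l$ ($Z{\left(l,X \right)} = 9 l + l = 10 l$)
$R = 7228$ ($R = \left(-52 + 0\right) \left(-56 - 83\right) = \left(-52\right) \left(-139\right) = 7228$)
$a{\left(k \right)} = 1 + k^{2}$
$a{\left(R \right)} - Z{\left(201,-151 \right)} = \left(1 + 7228^{2}\right) - 10 \cdot 201 = \left(1 + 52243984\right) - 2010 = 52243985 - 2010 = 52241975$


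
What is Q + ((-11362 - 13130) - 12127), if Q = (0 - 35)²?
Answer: -35394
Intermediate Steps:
Q = 1225 (Q = (-35)² = 1225)
Q + ((-11362 - 13130) - 12127) = 1225 + ((-11362 - 13130) - 12127) = 1225 + (-24492 - 12127) = 1225 - 36619 = -35394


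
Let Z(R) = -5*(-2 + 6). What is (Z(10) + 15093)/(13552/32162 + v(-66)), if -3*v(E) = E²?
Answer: -242388913/23342836 ≈ -10.384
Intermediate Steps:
Z(R) = -20 (Z(R) = -5*4 = -20)
v(E) = -E²/3
(Z(10) + 15093)/(13552/32162 + v(-66)) = (-20 + 15093)/(13552/32162 - ⅓*(-66)²) = 15073/(13552*(1/32162) - ⅓*4356) = 15073/(6776/16081 - 1452) = 15073/(-23342836/16081) = 15073*(-16081/23342836) = -242388913/23342836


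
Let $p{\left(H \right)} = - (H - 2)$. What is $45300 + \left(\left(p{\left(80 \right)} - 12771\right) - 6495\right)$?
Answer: $25956$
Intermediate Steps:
$p{\left(H \right)} = 2 - H$ ($p{\left(H \right)} = - (-2 + H) = 2 - H$)
$45300 + \left(\left(p{\left(80 \right)} - 12771\right) - 6495\right) = 45300 + \left(\left(\left(2 - 80\right) - 12771\right) - 6495\right) = 45300 - 19344 = 25956$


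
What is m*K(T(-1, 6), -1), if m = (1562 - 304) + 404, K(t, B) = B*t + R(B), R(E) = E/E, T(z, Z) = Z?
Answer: -8310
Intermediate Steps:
R(E) = 1
K(t, B) = 1 + B*t (K(t, B) = B*t + 1 = 1 + B*t)
m = 1662 (m = 1258 + 404 = 1662)
m*K(T(-1, 6), -1) = 1662*(1 - 1*6) = 1662*(1 - 6) = 1662*(-5) = -8310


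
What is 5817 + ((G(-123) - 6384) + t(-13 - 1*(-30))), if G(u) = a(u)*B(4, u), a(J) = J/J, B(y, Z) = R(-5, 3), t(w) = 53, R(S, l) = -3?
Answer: -517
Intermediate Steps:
B(y, Z) = -3
a(J) = 1
G(u) = -3 (G(u) = 1*(-3) = -3)
5817 + ((G(-123) - 6384) + t(-13 - 1*(-30))) = 5817 + ((-3 - 6384) + 53) = 5817 + (-6387 + 53) = 5817 - 6334 = -517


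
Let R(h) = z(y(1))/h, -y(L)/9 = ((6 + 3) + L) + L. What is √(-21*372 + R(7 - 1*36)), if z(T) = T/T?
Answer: I*√6569921/29 ≈ 88.386*I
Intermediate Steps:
y(L) = -81 - 18*L (y(L) = -9*(((6 + 3) + L) + L) = -9*((9 + L) + L) = -9*(9 + 2*L) = -81 - 18*L)
z(T) = 1
R(h) = 1/h
√(-21*372 + R(7 - 1*36)) = √(-21*372 + 1/(7 - 1*36)) = √(-7812 + 1/(7 - 36)) = √(-7812 + 1/(-29)) = √(-7812 - 1/29) = √(-226549/29) = I*√6569921/29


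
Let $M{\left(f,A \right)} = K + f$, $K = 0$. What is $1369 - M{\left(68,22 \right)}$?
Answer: $1301$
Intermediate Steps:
$M{\left(f,A \right)} = f$ ($M{\left(f,A \right)} = 0 + f = f$)
$1369 - M{\left(68,22 \right)} = 1369 - 68 = 1301$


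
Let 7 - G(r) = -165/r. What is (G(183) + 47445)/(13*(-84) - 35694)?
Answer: -2894627/2243946 ≈ -1.2900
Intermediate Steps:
G(r) = 7 + 165/r (G(r) = 7 - (-165)/r = 7 + 165/r)
(G(183) + 47445)/(13*(-84) - 35694) = ((7 + 165/183) + 47445)/(13*(-84) - 35694) = ((7 + 165*(1/183)) + 47445)/(-1092 - 35694) = ((7 + 55/61) + 47445)/(-36786) = (482/61 + 47445)*(-1/36786) = (2894627/61)*(-1/36786) = -2894627/2243946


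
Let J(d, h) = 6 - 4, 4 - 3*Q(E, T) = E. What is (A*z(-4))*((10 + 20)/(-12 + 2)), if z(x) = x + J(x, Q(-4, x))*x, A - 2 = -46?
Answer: -1584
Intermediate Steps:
A = -44 (A = 2 - 46 = -44)
Q(E, T) = 4/3 - E/3
J(d, h) = 2
z(x) = 3*x (z(x) = x + 2*x = 3*x)
(A*z(-4))*((10 + 20)/(-12 + 2)) = (-132*(-4))*((10 + 20)/(-12 + 2)) = (-44*(-12))*(30/(-10)) = 528*(30*(-⅒)) = 528*(-3) = -1584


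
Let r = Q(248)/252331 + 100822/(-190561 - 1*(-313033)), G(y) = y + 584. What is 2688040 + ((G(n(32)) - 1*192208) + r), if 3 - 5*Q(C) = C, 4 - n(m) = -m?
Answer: 38574542729777909/15451741116 ≈ 2.4965e+6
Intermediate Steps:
n(m) = 4 + m (n(m) = 4 - (-1)*m = 4 + m)
Q(C) = ⅗ - C/5
G(y) = 584 + y
r = 12717257477/15451741116 (r = (⅗ - ⅕*248)/252331 + 100822/(-190561 - 1*(-313033)) = (⅗ - 248/5)*(1/252331) + 100822/(-190561 + 313033) = -49*1/252331 + 100822/122472 = -49/252331 + 100822*(1/122472) = -49/252331 + 50411/61236 = 12717257477/15451741116 ≈ 0.82303)
2688040 + ((G(n(32)) - 1*192208) + r) = 2688040 + (((584 + (4 + 32)) - 1*192208) + 12717257477/15451741116) = 2688040 + (((584 + 36) - 192208) + 12717257477/15451741116) = 2688040 + ((620 - 192208) + 12717257477/15451741116) = 2688040 + (-191588 + 12717257477/15451741116) = 2688040 - 2960355459674731/15451741116 = 38574542729777909/15451741116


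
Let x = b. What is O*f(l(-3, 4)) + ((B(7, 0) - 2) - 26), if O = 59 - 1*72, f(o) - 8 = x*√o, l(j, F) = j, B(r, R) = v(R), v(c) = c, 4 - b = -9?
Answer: -132 - 169*I*√3 ≈ -132.0 - 292.72*I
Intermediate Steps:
b = 13 (b = 4 - 1*(-9) = 4 + 9 = 13)
B(r, R) = R
x = 13
f(o) = 8 + 13*√o
O = -13 (O = 59 - 72 = -13)
O*f(l(-3, 4)) + ((B(7, 0) - 2) - 26) = -13*(8 + 13*√(-3)) + ((0 - 2) - 26) = -13*(8 + 13*(I*√3)) + (-2 - 26) = -13*(8 + 13*I*√3) - 28 = (-104 - 169*I*√3) - 28 = -132 - 169*I*√3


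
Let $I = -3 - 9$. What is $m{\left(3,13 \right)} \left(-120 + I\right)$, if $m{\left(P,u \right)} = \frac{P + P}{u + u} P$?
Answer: $- \frac{1188}{13} \approx -91.385$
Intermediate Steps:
$m{\left(P,u \right)} = \frac{P^{2}}{u}$ ($m{\left(P,u \right)} = \frac{2 P}{2 u} P = 2 P \frac{1}{2 u} P = \frac{P}{u} P = \frac{P^{2}}{u}$)
$I = -12$ ($I = -3 - 9 = -12$)
$m{\left(3,13 \right)} \left(-120 + I\right) = \frac{3^{2}}{13} \left(-120 - 12\right) = 9 \cdot \frac{1}{13} \left(-132\right) = \frac{9}{13} \left(-132\right) = - \frac{1188}{13}$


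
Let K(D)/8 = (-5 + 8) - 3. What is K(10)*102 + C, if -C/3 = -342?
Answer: 1026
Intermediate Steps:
C = 1026 (C = -3*(-342) = 1026)
K(D) = 0 (K(D) = 8*((-5 + 8) - 3) = 8*(3 - 3) = 8*0 = 0)
K(10)*102 + C = 0*102 + 1026 = 0 + 1026 = 1026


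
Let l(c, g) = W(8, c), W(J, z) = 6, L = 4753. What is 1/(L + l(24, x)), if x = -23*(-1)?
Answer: 1/4759 ≈ 0.00021013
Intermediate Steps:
x = 23
l(c, g) = 6
1/(L + l(24, x)) = 1/(4753 + 6) = 1/4759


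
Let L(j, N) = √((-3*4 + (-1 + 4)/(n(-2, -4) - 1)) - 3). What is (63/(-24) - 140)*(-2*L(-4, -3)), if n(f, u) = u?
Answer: 1141*I*√390/20 ≈ 1126.6*I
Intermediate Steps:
L(j, N) = I*√390/5 (L(j, N) = √((-3*4 + (-1 + 4)/(-4 - 1)) - 3) = √((-12 + 3/(-5)) - 3) = √((-12 + 3*(-⅕)) - 3) = √((-12 - ⅗) - 3) = √(-63/5 - 3) = √(-78/5) = I*√390/5)
(63/(-24) - 140)*(-2*L(-4, -3)) = (63/(-24) - 140)*(-2*I*√390/5) = (63*(-1/24) - 140)*(-2*I*√390/5) = (-21/8 - 140)*(-2*I*√390/5) = -(-1141)*I*√390/20 = 1141*I*√390/20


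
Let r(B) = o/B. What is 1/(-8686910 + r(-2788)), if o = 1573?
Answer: -2788/24219106653 ≈ -1.1512e-7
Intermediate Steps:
r(B) = 1573/B
1/(-8686910 + r(-2788)) = 1/(-8686910 + 1573/(-2788)) = 1/(-8686910 + 1573*(-1/2788)) = 1/(-8686910 - 1573/2788) = 1/(-24219106653/2788) = -2788/24219106653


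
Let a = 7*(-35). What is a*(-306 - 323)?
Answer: 154105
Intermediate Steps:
a = -245
a*(-306 - 323) = -245*(-306 - 323) = -245*(-629) = 154105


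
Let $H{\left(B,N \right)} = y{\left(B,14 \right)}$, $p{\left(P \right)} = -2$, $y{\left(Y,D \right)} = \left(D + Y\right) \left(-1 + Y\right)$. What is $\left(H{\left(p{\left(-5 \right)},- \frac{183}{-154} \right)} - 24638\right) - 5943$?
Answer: $-30617$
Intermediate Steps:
$y{\left(Y,D \right)} = \left(-1 + Y\right) \left(D + Y\right)$
$H{\left(B,N \right)} = -14 + B^{2} + 13 B$ ($H{\left(B,N \right)} = B^{2} - 14 - B + 14 B = -14 + B^{2} + 13 B$)
$\left(H{\left(p{\left(-5 \right)},- \frac{183}{-154} \right)} - 24638\right) - 5943 = \left(\left(-14 + \left(-2\right)^{2} + 13 \left(-2\right)\right) - 24638\right) - 5943 = \left(\left(-14 + 4 - 26\right) - 24638\right) - 5943 = \left(-36 - 24638\right) - 5943 = -24674 - 5943 = -30617$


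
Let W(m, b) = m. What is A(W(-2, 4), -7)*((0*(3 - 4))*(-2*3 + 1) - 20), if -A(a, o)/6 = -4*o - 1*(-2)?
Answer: 3600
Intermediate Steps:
A(a, o) = -12 + 24*o (A(a, o) = -6*(-4*o - 1*(-2)) = -6*(-4*o + 2) = -6*(2 - 4*o) = -12 + 24*o)
A(W(-2, 4), -7)*((0*(3 - 4))*(-2*3 + 1) - 20) = (-12 + 24*(-7))*((0*(3 - 4))*(-2*3 + 1) - 20) = (-12 - 168)*((0*(-1))*(-6 + 1) - 20) = -180*(0*(-5) - 20) = -180*(0 - 20) = -180*(-20) = 3600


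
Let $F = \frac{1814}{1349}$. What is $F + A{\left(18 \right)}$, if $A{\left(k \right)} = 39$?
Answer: $\frac{54425}{1349} \approx 40.345$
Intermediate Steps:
$F = \frac{1814}{1349}$ ($F = 1814 \cdot \frac{1}{1349} = \frac{1814}{1349} \approx 1.3447$)
$F + A{\left(18 \right)} = \frac{1814}{1349} + 39 = \frac{54425}{1349}$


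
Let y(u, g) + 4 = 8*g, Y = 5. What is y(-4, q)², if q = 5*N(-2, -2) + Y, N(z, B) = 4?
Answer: 38416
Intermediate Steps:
q = 25 (q = 5*4 + 5 = 20 + 5 = 25)
y(u, g) = -4 + 8*g
y(-4, q)² = (-4 + 8*25)² = (-4 + 200)² = 196² = 38416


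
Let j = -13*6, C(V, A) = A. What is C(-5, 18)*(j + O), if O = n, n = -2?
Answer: -1440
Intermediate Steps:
j = -78
O = -2
C(-5, 18)*(j + O) = 18*(-78 - 2) = 18*(-80) = -1440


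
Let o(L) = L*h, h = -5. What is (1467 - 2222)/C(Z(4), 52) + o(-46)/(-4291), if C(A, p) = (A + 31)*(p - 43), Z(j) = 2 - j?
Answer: -3299735/1119951 ≈ -2.9463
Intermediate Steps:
C(A, p) = (-43 + p)*(31 + A) (C(A, p) = (31 + A)*(-43 + p) = (-43 + p)*(31 + A))
o(L) = -5*L (o(L) = L*(-5) = -5*L)
(1467 - 2222)/C(Z(4), 52) + o(-46)/(-4291) = (1467 - 2222)/(-1333 - 43*(2 - 1*4) + 31*52 + (2 - 1*4)*52) - 5*(-46)/(-4291) = -755/(-1333 - 43*(2 - 4) + 1612 + (2 - 4)*52) + 230*(-1/4291) = -755/(-1333 - 43*(-2) + 1612 - 2*52) - 230/4291 = -755/(-1333 + 86 + 1612 - 104) - 230/4291 = -755/261 - 230/4291 = -3299735/1119951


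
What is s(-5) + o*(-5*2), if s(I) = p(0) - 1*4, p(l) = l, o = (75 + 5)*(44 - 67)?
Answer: 18396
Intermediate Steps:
o = -1840 (o = 80*(-23) = -1840)
s(I) = -4 (s(I) = 0 - 1*4 = 0 - 4 = -4)
s(-5) + o*(-5*2) = -4 - (-9200)*2 = -4 - 1840*(-10) = -4 + 18400 = 18396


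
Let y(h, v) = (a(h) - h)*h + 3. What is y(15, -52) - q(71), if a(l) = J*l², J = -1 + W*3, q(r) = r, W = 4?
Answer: 36832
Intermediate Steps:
J = 11 (J = -1 + 4*3 = -1 + 12 = 11)
a(l) = 11*l²
y(h, v) = 3 + h*(-h + 11*h²) (y(h, v) = (11*h² - h)*h + 3 = (-h + 11*h²)*h + 3 = h*(-h + 11*h²) + 3 = 3 + h*(-h + 11*h²))
y(15, -52) - q(71) = (3 - 1*15² + 11*15³) - 1*71 = (3 - 1*225 + 11*3375) - 71 = (3 - 225 + 37125) - 71 = 36903 - 71 = 36832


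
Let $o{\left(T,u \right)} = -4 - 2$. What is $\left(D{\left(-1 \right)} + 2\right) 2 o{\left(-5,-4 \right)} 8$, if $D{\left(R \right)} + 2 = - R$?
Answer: $-96$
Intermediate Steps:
$o{\left(T,u \right)} = -6$ ($o{\left(T,u \right)} = -4 - 2 = -6$)
$D{\left(R \right)} = -2 - R$
$\left(D{\left(-1 \right)} + 2\right) 2 o{\left(-5,-4 \right)} 8 = \left(\left(-2 - -1\right) + 2\right) 2 \left(-6\right) 8 = \left(\left(-2 + 1\right) + 2\right) 2 \left(-6\right) 8 = \left(-1 + 2\right) 2 \left(-6\right) 8 = 1 \cdot 2 \left(-6\right) 8 = 2 \left(-6\right) 8 = \left(-12\right) 8 = -96$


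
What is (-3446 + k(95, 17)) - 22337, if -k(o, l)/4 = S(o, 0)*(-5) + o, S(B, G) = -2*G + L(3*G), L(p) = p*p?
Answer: -26163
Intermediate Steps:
L(p) = p²
S(B, G) = -2*G + 9*G² (S(B, G) = -2*G + (3*G)² = -2*G + 9*G²)
k(o, l) = -4*o (k(o, l) = -4*((0*(-2 + 9*0))*(-5) + o) = -4*((0*(-2 + 0))*(-5) + o) = -4*((0*(-2))*(-5) + o) = -4*(0*(-5) + o) = -4*(0 + o) = -4*o)
(-3446 + k(95, 17)) - 22337 = (-3446 - 4*95) - 22337 = (-3446 - 380) - 22337 = -3826 - 22337 = -26163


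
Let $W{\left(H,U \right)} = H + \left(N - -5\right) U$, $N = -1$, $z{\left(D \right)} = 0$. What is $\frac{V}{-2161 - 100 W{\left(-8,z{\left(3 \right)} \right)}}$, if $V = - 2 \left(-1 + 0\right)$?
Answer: $- \frac{2}{1361} \approx -0.0014695$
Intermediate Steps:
$V = 2$ ($V = \left(-2\right) \left(-1\right) = 2$)
$W{\left(H,U \right)} = H + 4 U$ ($W{\left(H,U \right)} = H + \left(-1 - -5\right) U = H + \left(-1 + 5\right) U = H + 4 U$)
$\frac{V}{-2161 - 100 W{\left(-8,z{\left(3 \right)} \right)}} = \frac{2}{-2161 - 100 \left(-8 + 4 \cdot 0\right)} = \frac{2}{-2161 - 100 \left(-8 + 0\right)} = \frac{2}{-2161 - -800} = \frac{2}{-2161 + 800} = \frac{2}{-1361} = 2 \left(- \frac{1}{1361}\right) = - \frac{2}{1361}$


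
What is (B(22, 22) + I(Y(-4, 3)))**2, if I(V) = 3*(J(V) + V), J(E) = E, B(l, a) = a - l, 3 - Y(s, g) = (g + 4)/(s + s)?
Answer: 8649/16 ≈ 540.56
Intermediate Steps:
Y(s, g) = 3 - (4 + g)/(2*s) (Y(s, g) = 3 - (g + 4)/(s + s) = 3 - (4 + g)/(2*s))
I(V) = 6*V (I(V) = 3*(V + V) = 3*(2*V) = 6*V)
(B(22, 22) + I(Y(-4, 3)))**2 = ((22 - 1*22) + 6*((1/2)*(-4 - 1*3 + 6*(-4))/(-4)))**2 = ((22 - 22) + 6*((1/2)*(-1/4)*(-4 - 3 - 24)))**2 = (0 + 6*((1/2)*(-1/4)*(-31)))**2 = (0 + 6*(31/8))**2 = (0 + 93/4)**2 = (93/4)**2 = 8649/16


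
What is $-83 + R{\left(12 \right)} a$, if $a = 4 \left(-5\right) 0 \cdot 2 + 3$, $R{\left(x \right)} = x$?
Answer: $-47$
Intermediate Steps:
$a = 3$ ($a = \left(-20\right) 0 \cdot 2 + 3 = 0 \cdot 2 + 3 = 0 + 3 = 3$)
$-83 + R{\left(12 \right)} a = -83 + 12 \cdot 3 = -83 + 36 = -47$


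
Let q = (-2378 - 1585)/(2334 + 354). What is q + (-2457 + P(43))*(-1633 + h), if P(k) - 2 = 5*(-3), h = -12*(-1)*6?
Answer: 3454678999/896 ≈ 3.8557e+6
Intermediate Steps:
h = 72 (h = 12*6 = 72)
P(k) = -13 (P(k) = 2 + 5*(-3) = 2 - 15 = -13)
q = -1321/896 (q = -3963/2688 = -3963*1/2688 = -1321/896 ≈ -1.4743)
q + (-2457 + P(43))*(-1633 + h) = -1321/896 + (-2457 - 13)*(-1633 + 72) = -1321/896 - 2470*(-1561) = -1321/896 + 3855670 = 3454678999/896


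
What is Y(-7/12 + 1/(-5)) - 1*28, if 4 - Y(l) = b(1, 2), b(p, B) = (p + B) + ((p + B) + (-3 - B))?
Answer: -25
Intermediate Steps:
b(p, B) = -3 + B + 2*p (b(p, B) = (B + p) + ((B + p) + (-3 - B)) = (B + p) + (-3 + p) = -3 + B + 2*p)
Y(l) = 3 (Y(l) = 4 - (-3 + 2 + 2*1) = 4 - (-3 + 2 + 2) = 4 - 1*1 = 4 - 1 = 3)
Y(-7/12 + 1/(-5)) - 1*28 = 3 - 1*28 = 3 - 28 = -25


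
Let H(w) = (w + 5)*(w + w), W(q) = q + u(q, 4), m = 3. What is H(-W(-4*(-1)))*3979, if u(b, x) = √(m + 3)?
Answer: 15916 + 23874*√6 ≈ 74395.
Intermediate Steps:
u(b, x) = √6 (u(b, x) = √(3 + 3) = √6)
W(q) = q + √6
H(w) = 2*w*(5 + w) (H(w) = (5 + w)*(2*w) = 2*w*(5 + w))
H(-W(-4*(-1)))*3979 = (2*(-(-4*(-1) + √6))*(5 - (-4*(-1) + √6)))*3979 = (2*(-(4 + √6))*(5 - (4 + √6)))*3979 = (2*(-4 - √6)*(5 + (-4 - √6)))*3979 = (2*(-4 - √6)*(1 - √6))*3979 = (2*(1 - √6)*(-4 - √6))*3979 = 7958*(1 - √6)*(-4 - √6)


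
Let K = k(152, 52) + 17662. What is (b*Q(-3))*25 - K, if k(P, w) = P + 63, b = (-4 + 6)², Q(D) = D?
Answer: -18177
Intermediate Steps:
b = 4 (b = 2² = 4)
k(P, w) = 63 + P
K = 17877 (K = (63 + 152) + 17662 = 215 + 17662 = 17877)
(b*Q(-3))*25 - K = (4*(-3))*25 - 1*17877 = -12*25 - 17877 = -300 - 17877 = -18177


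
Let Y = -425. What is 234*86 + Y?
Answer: 19699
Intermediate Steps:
234*86 + Y = 234*86 - 425 = 20124 - 425 = 19699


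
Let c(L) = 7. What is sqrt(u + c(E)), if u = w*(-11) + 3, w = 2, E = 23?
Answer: 2*I*sqrt(3) ≈ 3.4641*I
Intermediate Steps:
u = -19 (u = 2*(-11) + 3 = -22 + 3 = -19)
sqrt(u + c(E)) = sqrt(-19 + 7) = sqrt(-12) = 2*I*sqrt(3)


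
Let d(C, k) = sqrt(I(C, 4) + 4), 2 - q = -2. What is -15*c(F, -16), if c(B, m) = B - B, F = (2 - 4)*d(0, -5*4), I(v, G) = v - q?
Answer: 0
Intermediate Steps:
q = 4 (q = 2 - 1*(-2) = 2 + 2 = 4)
I(v, G) = -4 + v (I(v, G) = v - 1*4 = v - 4 = -4 + v)
d(C, k) = sqrt(C) (d(C, k) = sqrt((-4 + C) + 4) = sqrt(C))
F = 0 (F = (2 - 4)*sqrt(0) = -2*0 = 0)
c(B, m) = 0
-15*c(F, -16) = -15*0 = 0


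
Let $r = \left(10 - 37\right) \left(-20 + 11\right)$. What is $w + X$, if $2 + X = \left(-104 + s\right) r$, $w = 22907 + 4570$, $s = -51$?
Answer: $-10190$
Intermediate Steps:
$w = 27477$
$r = 243$ ($r = \left(-27\right) \left(-9\right) = 243$)
$X = -37667$ ($X = -2 + \left(-104 - 51\right) 243 = -2 - 37665 = -37667$)
$w + X = 27477 - 37667 = -10190$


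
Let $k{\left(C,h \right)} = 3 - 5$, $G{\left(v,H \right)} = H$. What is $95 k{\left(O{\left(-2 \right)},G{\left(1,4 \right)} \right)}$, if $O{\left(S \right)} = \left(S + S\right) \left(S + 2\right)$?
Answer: $-190$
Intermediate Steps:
$O{\left(S \right)} = 2 S \left(2 + S\right)$
$k{\left(C,h \right)} = -2$
$95 k{\left(O{\left(-2 \right)},G{\left(1,4 \right)} \right)} = 95 \left(-2\right) = -190$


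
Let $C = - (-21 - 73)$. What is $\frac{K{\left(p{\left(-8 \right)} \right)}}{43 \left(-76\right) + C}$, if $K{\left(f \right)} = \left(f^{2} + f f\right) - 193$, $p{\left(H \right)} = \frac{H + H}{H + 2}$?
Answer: $\frac{1609}{28566} \approx 0.056326$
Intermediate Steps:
$C = 94$ ($C = \left(-1\right) \left(-94\right) = 94$)
$p{\left(H \right)} = \frac{2 H}{2 + H}$
$K{\left(f \right)} = -193 + 2 f^{2}$ ($K{\left(f \right)} = \left(f^{2} + f^{2}\right) - 193 = 2 f^{2} - 193 = -193 + 2 f^{2}$)
$\frac{K{\left(p{\left(-8 \right)} \right)}}{43 \left(-76\right) + C} = \frac{-193 + 2 \left(2 \left(-8\right) \frac{1}{2 - 8}\right)^{2}}{43 \left(-76\right) + 94} = \frac{-193 + 2 \left(2 \left(-8\right) \frac{1}{-6}\right)^{2}}{-3268 + 94} = \frac{-193 + 2 \left(2 \left(-8\right) \left(- \frac{1}{6}\right)\right)^{2}}{-3174} = \left(-193 + 2 \left(\frac{8}{3}\right)^{2}\right) \left(- \frac{1}{3174}\right) = \left(-193 + 2 \cdot \frac{64}{9}\right) \left(- \frac{1}{3174}\right) = \left(-193 + \frac{128}{9}\right) \left(- \frac{1}{3174}\right) = \left(- \frac{1609}{9}\right) \left(- \frac{1}{3174}\right) = \frac{1609}{28566}$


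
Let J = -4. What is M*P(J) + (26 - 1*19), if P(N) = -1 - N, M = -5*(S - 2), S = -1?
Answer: 52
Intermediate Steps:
M = 15 (M = -5*(-1 - 2) = -5*(-3) = 15)
M*P(J) + (26 - 1*19) = 15*(-1 - 1*(-4)) + (26 - 1*19) = 15*(-1 + 4) + (26 - 19) = 15*3 + 7 = 45 + 7 = 52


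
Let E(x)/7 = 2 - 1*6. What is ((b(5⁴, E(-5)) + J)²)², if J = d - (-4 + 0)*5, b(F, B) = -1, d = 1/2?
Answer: 2313441/16 ≈ 1.4459e+5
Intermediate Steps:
d = ½ ≈ 0.50000
E(x) = -28 (E(x) = 7*(2 - 1*6) = 7*(2 - 6) = 7*(-4) = -28)
J = 41/2 (J = ½ - (-4 + 0)*5 = ½ - (-4)*5 = ½ - 1*(-20) = ½ + 20 = 41/2 ≈ 20.500)
((b(5⁴, E(-5)) + J)²)² = ((-1 + 41/2)²)² = ((39/2)²)² = (1521/4)² = 2313441/16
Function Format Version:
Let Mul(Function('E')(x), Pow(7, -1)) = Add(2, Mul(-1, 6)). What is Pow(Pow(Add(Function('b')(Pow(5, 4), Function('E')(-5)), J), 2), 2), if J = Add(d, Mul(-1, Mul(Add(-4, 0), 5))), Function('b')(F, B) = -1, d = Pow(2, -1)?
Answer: Rational(2313441, 16) ≈ 1.4459e+5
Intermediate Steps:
d = Rational(1, 2) ≈ 0.50000
Function('E')(x) = -28 (Function('E')(x) = Mul(7, Add(2, Mul(-1, 6))) = Mul(7, Add(2, -6)) = Mul(7, -4) = -28)
J = Rational(41, 2) (J = Add(Rational(1, 2), Mul(-1, Mul(Add(-4, 0), 5))) = Add(Rational(1, 2), Mul(-1, Mul(-4, 5))) = Add(Rational(1, 2), Mul(-1, -20)) = Add(Rational(1, 2), 20) = Rational(41, 2) ≈ 20.500)
Pow(Pow(Add(Function('b')(Pow(5, 4), Function('E')(-5)), J), 2), 2) = Pow(Pow(Add(-1, Rational(41, 2)), 2), 2) = Pow(Pow(Rational(39, 2), 2), 2) = Pow(Rational(1521, 4), 2) = Rational(2313441, 16)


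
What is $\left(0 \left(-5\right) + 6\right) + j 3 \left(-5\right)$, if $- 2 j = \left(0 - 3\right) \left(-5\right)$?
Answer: $\frac{237}{2} \approx 118.5$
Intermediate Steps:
$j = - \frac{15}{2}$ ($j = - \frac{\left(0 - 3\right) \left(-5\right)}{2} = - \frac{\left(-3\right) \left(-5\right)}{2} = \left(- \frac{1}{2}\right) 15 = - \frac{15}{2} \approx -7.5$)
$\left(0 \left(-5\right) + 6\right) + j 3 \left(-5\right) = \left(0 \left(-5\right) + 6\right) - \frac{15 \cdot 3 \left(-5\right)}{2} = \left(0 + 6\right) - - \frac{225}{2} = 6 + \frac{225}{2} = \frac{237}{2}$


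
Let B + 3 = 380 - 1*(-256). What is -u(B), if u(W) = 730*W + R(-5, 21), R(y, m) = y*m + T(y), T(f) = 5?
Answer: -461990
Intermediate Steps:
B = 633 (B = -3 + (380 - 1*(-256)) = -3 + (380 + 256) = -3 + 636 = 633)
R(y, m) = 5 + m*y (R(y, m) = y*m + 5 = m*y + 5 = 5 + m*y)
u(W) = -100 + 730*W (u(W) = 730*W + (5 + 21*(-5)) = 730*W + (5 - 105) = 730*W - 100 = -100 + 730*W)
-u(B) = -(-100 + 730*633) = -(-100 + 462090) = -1*461990 = -461990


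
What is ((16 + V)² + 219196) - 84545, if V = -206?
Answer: 170751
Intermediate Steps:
((16 + V)² + 219196) - 84545 = ((16 - 206)² + 219196) - 84545 = ((-190)² + 219196) - 84545 = (36100 + 219196) - 84545 = 255296 - 84545 = 170751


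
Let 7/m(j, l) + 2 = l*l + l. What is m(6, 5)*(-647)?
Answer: -647/4 ≈ -161.75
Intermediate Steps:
m(j, l) = 7/(-2 + l + l**2) (m(j, l) = 7/(-2 + (l*l + l)) = 7/(-2 + (l**2 + l)) = 7/(-2 + (l + l**2)) = 7/(-2 + l + l**2))
m(6, 5)*(-647) = (7/(-2 + 5 + 5**2))*(-647) = (7/(-2 + 5 + 25))*(-647) = (7/28)*(-647) = (7*(1/28))*(-647) = (1/4)*(-647) = -647/4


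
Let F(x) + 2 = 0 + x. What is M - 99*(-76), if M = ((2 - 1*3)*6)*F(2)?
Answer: 7524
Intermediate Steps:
F(x) = -2 + x (F(x) = -2 + (0 + x) = -2 + x)
M = 0 (M = ((2 - 1*3)*6)*(-2 + 2) = ((2 - 3)*6)*0 = -1*6*0 = -6*0 = 0)
M - 99*(-76) = 0 - 99*(-76) = 0 + 7524 = 7524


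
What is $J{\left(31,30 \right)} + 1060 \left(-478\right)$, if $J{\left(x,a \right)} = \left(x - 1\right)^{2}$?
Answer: $-505780$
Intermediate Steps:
$J{\left(x,a \right)} = \left(-1 + x\right)^{2}$
$J{\left(31,30 \right)} + 1060 \left(-478\right) = \left(-1 + 31\right)^{2} + 1060 \left(-478\right) = 30^{2} - 506680 = 900 - 506680 = -505780$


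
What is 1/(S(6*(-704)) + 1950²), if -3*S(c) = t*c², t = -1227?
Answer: 1/7301252484 ≈ 1.3696e-10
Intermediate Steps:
S(c) = 409*c² (S(c) = -(-409)*c² = 409*c²)
1/(S(6*(-704)) + 1950²) = 1/(409*(6*(-704))² + 1950²) = 1/(409*(-4224)² + 3802500) = 1/(409*17842176 + 3802500) = 1/(7297449984 + 3802500) = 1/7301252484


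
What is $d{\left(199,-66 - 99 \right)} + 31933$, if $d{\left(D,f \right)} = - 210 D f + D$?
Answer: $6927482$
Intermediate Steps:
$d{\left(D,f \right)} = D - 210 D f$ ($d{\left(D,f \right)} = - 210 D f + D = D - 210 D f$)
$d{\left(199,-66 - 99 \right)} + 31933 = 199 \left(1 - 210 \left(-66 - 99\right)\right) + 31933 = 199 \left(1 - -34650\right) + 31933 = 199 \left(1 + 34650\right) + 31933 = 199 \cdot 34651 + 31933 = 6895549 + 31933 = 6927482$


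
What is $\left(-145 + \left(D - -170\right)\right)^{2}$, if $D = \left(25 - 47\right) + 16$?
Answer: $361$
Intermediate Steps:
$D = -6$ ($D = -22 + 16 = -6$)
$\left(-145 + \left(D - -170\right)\right)^{2} = \left(-145 - -164\right)^{2} = \left(-145 + \left(-6 + 170\right)\right)^{2} = \left(-145 + 164\right)^{2} = 19^{2} = 361$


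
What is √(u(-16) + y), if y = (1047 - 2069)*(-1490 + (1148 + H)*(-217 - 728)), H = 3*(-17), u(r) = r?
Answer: 3*√117888266 ≈ 32573.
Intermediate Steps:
H = -51
y = 1060994410 (y = (1047 - 2069)*(-1490 + (1148 - 51)*(-217 - 728)) = -1022*(-1490 + 1097*(-945)) = -1022*(-1490 - 1036665) = -1022*(-1038155) = 1060994410)
√(u(-16) + y) = √(-16 + 1060994410) = √1060994394 = 3*√117888266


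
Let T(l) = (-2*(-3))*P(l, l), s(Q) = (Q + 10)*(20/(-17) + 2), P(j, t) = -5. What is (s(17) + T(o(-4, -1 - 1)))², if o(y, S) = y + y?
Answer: 17424/289 ≈ 60.291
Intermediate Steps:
o(y, S) = 2*y
s(Q) = 140/17 + 14*Q/17 (s(Q) = (10 + Q)*(20*(-1/17) + 2) = (10 + Q)*(-20/17 + 2) = (10 + Q)*(14/17) = 140/17 + 14*Q/17)
T(l) = -30 (T(l) = -2*(-3)*(-5) = 6*(-5) = -30)
(s(17) + T(o(-4, -1 - 1)))² = ((140/17 + (14/17)*17) - 30)² = ((140/17 + 14) - 30)² = (378/17 - 30)² = (-132/17)² = 17424/289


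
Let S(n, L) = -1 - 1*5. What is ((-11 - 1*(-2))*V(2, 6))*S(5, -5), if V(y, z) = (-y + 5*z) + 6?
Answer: 1836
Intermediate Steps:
S(n, L) = -6 (S(n, L) = -1 - 5 = -6)
V(y, z) = 6 - y + 5*z
((-11 - 1*(-2))*V(2, 6))*S(5, -5) = ((-11 - 1*(-2))*(6 - 1*2 + 5*6))*(-6) = ((-11 + 2)*(6 - 2 + 30))*(-6) = -9*34*(-6) = -306*(-6) = 1836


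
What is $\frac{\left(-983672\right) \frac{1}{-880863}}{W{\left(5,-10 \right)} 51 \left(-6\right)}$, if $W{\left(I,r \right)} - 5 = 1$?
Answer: $- \frac{245918}{404316117} \approx -0.00060823$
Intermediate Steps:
$W{\left(I,r \right)} = 6$ ($W{\left(I,r \right)} = 5 + 1 = 6$)
$\frac{\left(-983672\right) \frac{1}{-880863}}{W{\left(5,-10 \right)} 51 \left(-6\right)} = \frac{\left(-983672\right) \frac{1}{-880863}}{6 \cdot 51 \left(-6\right)} = \frac{\left(-983672\right) \left(- \frac{1}{880863}\right)}{306 \left(-6\right)} = \frac{983672}{880863 \left(-1836\right)} = \frac{983672}{880863} \left(- \frac{1}{1836}\right) = - \frac{245918}{404316117}$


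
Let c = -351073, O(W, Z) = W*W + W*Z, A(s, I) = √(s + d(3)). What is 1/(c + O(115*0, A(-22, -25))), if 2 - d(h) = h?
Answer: -1/351073 ≈ -2.8484e-6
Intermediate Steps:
d(h) = 2 - h
A(s, I) = √(-1 + s) (A(s, I) = √(s + (2 - 1*3)) = √(s + (2 - 3)) = √(s - 1) = √(-1 + s))
O(W, Z) = W² + W*Z
1/(c + O(115*0, A(-22, -25))) = 1/(-351073 + (115*0)*(115*0 + √(-1 - 22))) = 1/(-351073 + 0*(0 + √(-23))) = 1/(-351073 + 0*(0 + I*√23)) = 1/(-351073 + 0*(I*√23)) = 1/(-351073 + 0) = 1/(-351073) = -1/351073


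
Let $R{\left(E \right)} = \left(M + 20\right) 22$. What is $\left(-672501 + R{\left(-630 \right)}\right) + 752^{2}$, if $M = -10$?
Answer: $-106777$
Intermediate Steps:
$R{\left(E \right)} = 220$ ($R{\left(E \right)} = \left(-10 + 20\right) 22 = 10 \cdot 22 = 220$)
$\left(-672501 + R{\left(-630 \right)}\right) + 752^{2} = \left(-672501 + 220\right) + 752^{2} = -672281 + 565504 = -106777$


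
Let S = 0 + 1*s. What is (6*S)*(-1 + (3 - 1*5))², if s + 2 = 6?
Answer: 216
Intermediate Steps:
s = 4 (s = -2 + 6 = 4)
S = 4 (S = 0 + 1*4 = 0 + 4 = 4)
(6*S)*(-1 + (3 - 1*5))² = (6*4)*(-1 + (3 - 1*5))² = 24*(-1 + (3 - 5))² = 24*(-1 - 2)² = 24*(-3)² = 24*9 = 216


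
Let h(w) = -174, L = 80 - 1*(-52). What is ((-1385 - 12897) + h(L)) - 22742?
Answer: -37198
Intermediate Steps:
L = 132 (L = 80 + 52 = 132)
((-1385 - 12897) + h(L)) - 22742 = ((-1385 - 12897) - 174) - 22742 = (-14282 - 174) - 22742 = -14456 - 22742 = -37198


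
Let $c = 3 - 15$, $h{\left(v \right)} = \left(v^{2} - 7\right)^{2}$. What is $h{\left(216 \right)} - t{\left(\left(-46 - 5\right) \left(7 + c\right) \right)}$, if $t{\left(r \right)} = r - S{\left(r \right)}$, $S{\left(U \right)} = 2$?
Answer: $2176128948$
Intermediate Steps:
$h{\left(v \right)} = \left(-7 + v^{2}\right)^{2}$
$c = -12$ ($c = 3 - 15 = -12$)
$t{\left(r \right)} = -2 + r$ ($t{\left(r \right)} = r - 2 = -2 + r$)
$h{\left(216 \right)} - t{\left(\left(-46 - 5\right) \left(7 + c\right) \right)} = \left(-7 + 216^{2}\right)^{2} - \left(-2 + \left(-46 - 5\right) \left(7 - 12\right)\right) = \left(-7 + 46656\right)^{2} - \left(-2 - -255\right) = 46649^{2} - \left(-2 + 255\right) = 2176129201 - 253 = 2176128948$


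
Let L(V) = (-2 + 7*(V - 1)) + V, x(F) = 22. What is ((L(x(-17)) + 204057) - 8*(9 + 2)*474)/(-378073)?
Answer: -162512/378073 ≈ -0.42984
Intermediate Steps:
L(V) = -9 + 8*V (L(V) = (-2 + 7*(-1 + V)) + V = (-2 + (-7 + 7*V)) + V = (-9 + 7*V) + V = -9 + 8*V)
((L(x(-17)) + 204057) - 8*(9 + 2)*474)/(-378073) = (((-9 + 8*22) + 204057) - 8*(9 + 2)*474)/(-378073) = (((-9 + 176) + 204057) - 8*11*474)*(-1/378073) = ((167 + 204057) - 88*474)*(-1/378073) = (204224 - 41712)*(-1/378073) = 162512*(-1/378073) = -162512/378073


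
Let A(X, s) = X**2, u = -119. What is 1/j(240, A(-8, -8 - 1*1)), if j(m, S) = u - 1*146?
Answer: -1/265 ≈ -0.0037736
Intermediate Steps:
j(m, S) = -265 (j(m, S) = -119 - 1*146 = -119 - 146 = -265)
1/j(240, A(-8, -8 - 1*1)) = 1/(-265) = -1/265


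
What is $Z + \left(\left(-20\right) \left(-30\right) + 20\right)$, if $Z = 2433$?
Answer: $3053$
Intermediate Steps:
$Z + \left(\left(-20\right) \left(-30\right) + 20\right) = 2433 + \left(\left(-20\right) \left(-30\right) + 20\right) = 2433 + \left(600 + 20\right) = 2433 + 620 = 3053$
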